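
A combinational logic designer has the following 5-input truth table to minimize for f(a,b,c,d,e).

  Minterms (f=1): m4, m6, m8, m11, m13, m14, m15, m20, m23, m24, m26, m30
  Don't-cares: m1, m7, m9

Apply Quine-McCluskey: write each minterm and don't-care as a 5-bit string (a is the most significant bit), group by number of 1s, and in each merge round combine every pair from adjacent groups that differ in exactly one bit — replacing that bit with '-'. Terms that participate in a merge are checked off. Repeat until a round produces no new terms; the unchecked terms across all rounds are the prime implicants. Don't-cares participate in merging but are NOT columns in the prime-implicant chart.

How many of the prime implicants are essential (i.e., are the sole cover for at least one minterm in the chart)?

3

size-2^0 implicants → 00001(✓)  00100(✓)  00110(✓)  00111(✓)  01000(✓)  01001(✓)  01011(✓)  01101(✓)  01110(✓)  01111(✓)  10100(✓)  10111(✓)  11000(✓)  11010(✓)  11110(✓)
size-2^1 implicants → -0100  -0111  -1000  -1110  0-001  0-110(✓)  0-111(✓)  001-0  0011-(✓)  01-01(✓)  01-11(✓)  010-1(✓)  0100-  011-1(✓)  0111-(✓)  11-10  110-0
size-2^2 implicants → 0-11-  01--1
Unchecked terms (primes): -0100, -0111, -1000, -1110, 0-001, 0-11-, 001-0, 01--1, 0100-, 11-10, 110-0
Minterm coverage:
  m4 ⊆ -0100,001-0
  m6 ⊆ 0-11-,001-0
  m8 ⊆ -1000,0100-
  m11 ⊆ 01--1 [E]
  m13 ⊆ 01--1 [E]
  m14 ⊆ -1110,0-11-
  m15 ⊆ 0-11-,01--1
  m20 ⊆ -0100 [E]
  m23 ⊆ -0111 [E]
  m24 ⊆ -1000,110-0
  m26 ⊆ 11-10,110-0
  m30 ⊆ -1110,11-10
E = {-0100, -0111, 01--1}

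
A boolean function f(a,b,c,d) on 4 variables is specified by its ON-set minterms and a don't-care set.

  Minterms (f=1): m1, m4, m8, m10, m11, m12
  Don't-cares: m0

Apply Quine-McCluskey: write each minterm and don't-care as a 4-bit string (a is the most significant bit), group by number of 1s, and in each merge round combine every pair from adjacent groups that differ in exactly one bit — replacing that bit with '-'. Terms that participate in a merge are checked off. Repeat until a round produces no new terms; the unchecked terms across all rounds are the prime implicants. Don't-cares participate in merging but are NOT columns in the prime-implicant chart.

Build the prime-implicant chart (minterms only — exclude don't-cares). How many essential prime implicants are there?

3

Round 0: 0000✓ 0001✓ 0100✓ 1000✓ 1010✓ 1011✓ 1100✓
Round 1: -000✓ -100✓ 0-00✓ 000- 1-00✓ 10-0 101-
Round 2: --00
PIs = {--00, 000-, 10-0, 101-}
Coverage chart:
  m1: 000- ←essential
  m4: --00 ←essential
  m8: --00,10-0
  m10: 10-0,101-
  m11: 101- ←essential
  m12: --00 ←essential
Essential: --00, 000-, 101-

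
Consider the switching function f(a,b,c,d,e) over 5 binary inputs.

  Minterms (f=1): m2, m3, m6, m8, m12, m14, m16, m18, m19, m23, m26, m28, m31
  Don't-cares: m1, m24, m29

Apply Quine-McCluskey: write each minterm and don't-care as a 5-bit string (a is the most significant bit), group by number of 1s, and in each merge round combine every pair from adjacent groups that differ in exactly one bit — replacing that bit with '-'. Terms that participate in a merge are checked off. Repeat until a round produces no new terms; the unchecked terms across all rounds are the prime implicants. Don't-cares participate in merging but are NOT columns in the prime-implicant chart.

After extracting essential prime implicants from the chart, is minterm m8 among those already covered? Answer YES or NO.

size-2^0 implicants → 00001(✓)  00010(✓)  00011(✓)  00110(✓)  01000(✓)  01100(✓)  01110(✓)  10000(✓)  10010(✓)  10011(✓)  10111(✓)  11000(✓)  11010(✓)  11100(✓)  11101(✓)  11111(✓)
size-2^1 implicants → -0010(✓)  -0011(✓)  -1000(✓)  -1100(✓)  0-110  00-10  000-1  0001-(✓)  01-00(✓)  011-0  1-000(✓)  1-010(✓)  1-111  10-11  100-0(✓)  1001-(✓)  11-00(✓)  110-0(✓)  111-1  1110-
size-2^2 implicants → -001-  -1-00  1-0-0
Unchecked terms (primes): -001-, -1-00, 0-110, 00-10, 000-1, 011-0, 1-0-0, 1-111, 10-11, 111-1, 1110-
Minterm coverage:
  m2 ⊆ -001-,00-10
  m3 ⊆ -001-,000-1
  m6 ⊆ 0-110,00-10
  m8 ⊆ -1-00 [E]
  m12 ⊆ -1-00,011-0
  m14 ⊆ 0-110,011-0
  m16 ⊆ 1-0-0 [E]
  m18 ⊆ -001-,1-0-0
  m19 ⊆ -001-,10-11
  m23 ⊆ 1-111,10-11
  m26 ⊆ 1-0-0 [E]
  m28 ⊆ -1-00,1110-
  m31 ⊆ 1-111,111-1
E = {-1-00, 1-0-0}

YES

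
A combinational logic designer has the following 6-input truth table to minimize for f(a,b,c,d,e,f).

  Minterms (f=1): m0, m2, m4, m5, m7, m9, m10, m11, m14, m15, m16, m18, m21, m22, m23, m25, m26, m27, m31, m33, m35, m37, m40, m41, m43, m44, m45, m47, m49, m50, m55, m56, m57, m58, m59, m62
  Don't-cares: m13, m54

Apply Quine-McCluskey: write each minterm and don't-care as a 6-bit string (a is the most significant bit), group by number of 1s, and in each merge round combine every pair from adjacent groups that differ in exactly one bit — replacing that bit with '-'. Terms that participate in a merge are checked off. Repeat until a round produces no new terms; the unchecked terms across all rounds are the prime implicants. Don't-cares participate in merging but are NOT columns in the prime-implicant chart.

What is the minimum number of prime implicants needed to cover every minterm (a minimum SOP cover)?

[col 0] 000000*, 000010*, 000100*, 000101*, 000111*, 001001*, 001010*, 001011*, 001101*, 001110*, 001111*, 010000*, 010010*, 010101*, 010110*, 010111*, 011001*, 011010*, 011011*, 011111*, 100001*, 100011*, 100101*, 101000*, 101001*, 101011*, 101100*, 101101*, 101111*, 110001*, 110010*, 110110*, 110111*, 111000*, 111001*, 111010*, 111011*, 111110*
[col 1] -00101*, -01001*, -01011*, -01101*, -01111*, -10010*, -10110*, -10111*, -11001*, -11010*, -11011*, 0-0000*, 0-0010*, 0-0101*, 0-0111*, 0-1001*, 0-1010*, 0-1011*, 0-1111*, 00-010*, 00-101*, 00-111*, 000-00, 0000-0*, 0001-1*, 00010-, 001-01*, 001-10*, 001-11*, 0010-1*, 00101-*, 0011-1*, 00111-*, 01-010*, 01-111*, 010-10*, 0100-0*, 0101-1*, 01011-*, 011-11*, 0110-1*, 01101-*, 1-0001*, 1-1000*, 1-1001*, 1-1011*, 10-001*, 10-011*, 10-101*, 100-01*, 1000-1*, 101-00*, 101-01*, 101-11*, 1010-1*, 10100-*, 1011-1*, 10110-*, 11-001*, 11-010*, 11-110*, 110-10*, 11011-*, 111-10*, 1110-0*, 1110-1*, 11100-*, 11101-*
[col 2] --1001*, --1011*, -0-101, -01-01*, -01-11*, -010-1*, -011-1*, -1-010, -10-10, -1011-, -110-1*, -1101-, 0--010, 0--111, 0-00-0, 0-01-1, 0-1-11, 0-10-1*, 0-101-, 00-1-1, 001--1*, 001-1-, 1--001, 1-10-1*, 1-100-, 10--01, 10-0-1, 101--1*, 101-0-, 11--10, 1110--
[col 3] --10-1, -01--1
Prime implicants: --10-1, -0-101, -01--1, -1-010, -10-10, -1011-, -1101-, 0--010, 0--111, 0-00-0, 0-01-1, 0-1-11, 0-101-, 00-1-1, 000-00, 00010-, 001-1-, 1--001, 1-100-, 10--01, 10-0-1, 101-0-, 11--10, 1110--
PI chart (minterm → PIs covering it):
  0 | 0-00-0,000-00
  2 | 0--010,0-00-0
  4 | 000-00,00010-
  5 | -0-101,0-01-1,00-1-1,00010-
  7 | 0--111,0-01-1,00-1-1
  9 | --10-1,-01--1
  10 | 0--010,0-101-,001-1-
  11 | --10-1,-01--1,0-1-11,0-101-,001-1-
  14 | 001-1-  (sole → essential)
  15 | -01--1,0--111,0-1-11,00-1-1,001-1-
  16 | 0-00-0  (sole → essential)
  18 | -1-010,-10-10,0--010,0-00-0
  21 | 0-01-1  (sole → essential)
  22 | -10-10,-1011-
  23 | -1011-,0--111,0-01-1
  25 | --10-1  (sole → essential)
  26 | -1-010,-1101-,0--010,0-101-
  27 | --10-1,-1101-,0-1-11,0-101-
  31 | 0--111,0-1-11
  33 | 1--001,10--01,10-0-1
  35 | 10-0-1  (sole → essential)
  37 | -0-101,10--01
  40 | 1-100-,101-0-
  41 | --10-1,-01--1,1--001,1-100-,10--01,10-0-1,101-0-
  43 | --10-1,-01--1,10-0-1
  44 | 101-0-  (sole → essential)
  45 | -0-101,-01--1,10--01,101-0-
  47 | -01--1  (sole → essential)
  49 | 1--001  (sole → essential)
  50 | -1-010,-10-10,11--10
  55 | -1011-  (sole → essential)
  56 | 1-100-,1110--
  57 | --10-1,1--001,1-100-,1110--
  58 | -1-010,-1101-,11--10,1110--
  59 | --10-1,-1101-,1110--
  62 | 11--10  (sole → essential)
Essential prime implicants: --10-1, -01--1, -1011-, 0-00-0, 0-01-1, 001-1-, 1--001, 10-0-1, 101-0-, 11--10
Petrick residual → -0-101, -1-010, 0--111, 000-00, 1-100-
Minimum SOP uses 15 PIs: cd'f + b'de'f + b'cf + bd'ef' + bc'de + a'def + a'c'd'f' + a'c'df + a'b'c'e'f' + a'b'ce + ad'e'f + acd'e' + ab'd'f + ab'ce' + abef'

15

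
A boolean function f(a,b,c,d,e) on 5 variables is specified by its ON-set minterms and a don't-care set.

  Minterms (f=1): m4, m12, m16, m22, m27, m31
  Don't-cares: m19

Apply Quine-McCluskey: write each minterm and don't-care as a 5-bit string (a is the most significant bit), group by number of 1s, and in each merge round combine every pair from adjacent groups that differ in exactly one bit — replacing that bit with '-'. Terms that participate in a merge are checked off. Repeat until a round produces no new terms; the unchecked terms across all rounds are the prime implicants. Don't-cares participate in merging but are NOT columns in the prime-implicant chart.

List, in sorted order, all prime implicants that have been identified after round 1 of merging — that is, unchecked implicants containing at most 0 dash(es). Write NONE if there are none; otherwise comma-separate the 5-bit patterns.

Round 0: 00100✓ 01100✓ 10000 10011✓ 10110 11011✓ 11111✓
Round 1: 0-100 1-011 11-11
PIs = {0-100, 1-011, 10000, 10110, 11-11}

10000, 10110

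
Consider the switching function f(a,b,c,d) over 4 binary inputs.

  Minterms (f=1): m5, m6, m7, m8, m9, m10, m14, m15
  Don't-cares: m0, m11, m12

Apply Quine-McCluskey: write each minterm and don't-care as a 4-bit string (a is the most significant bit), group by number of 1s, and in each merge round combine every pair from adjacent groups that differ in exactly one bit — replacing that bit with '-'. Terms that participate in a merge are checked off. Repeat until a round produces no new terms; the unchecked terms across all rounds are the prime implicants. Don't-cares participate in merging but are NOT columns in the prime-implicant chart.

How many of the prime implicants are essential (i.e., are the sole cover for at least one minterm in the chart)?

Round 0: 0000✓ 0101✓ 0110✓ 0111✓ 1000✓ 1001✓ 1010✓ 1011✓ 1100✓ 1110✓ 1111✓
Round 1: -000 -110✓ -111✓ 01-1 011-✓ 1-00✓ 1-10✓ 1-11✓ 10-0✓ 10-1✓ 100-✓ 101-✓ 11-0✓ 111-✓
Round 2: -11- 1--0 1-1- 10--
PIs = {-000, -11-, 01-1, 1--0, 1-1-, 10--}
Coverage chart:
  m5: 01-1 ←essential
  m6: -11- ←essential
  m7: -11-,01-1
  m8: -000,1--0,10--
  m9: 10-- ←essential
  m10: 1--0,1-1-,10--
  m14: -11-,1--0,1-1-
  m15: -11-,1-1-
Essential: -11-, 01-1, 10--

3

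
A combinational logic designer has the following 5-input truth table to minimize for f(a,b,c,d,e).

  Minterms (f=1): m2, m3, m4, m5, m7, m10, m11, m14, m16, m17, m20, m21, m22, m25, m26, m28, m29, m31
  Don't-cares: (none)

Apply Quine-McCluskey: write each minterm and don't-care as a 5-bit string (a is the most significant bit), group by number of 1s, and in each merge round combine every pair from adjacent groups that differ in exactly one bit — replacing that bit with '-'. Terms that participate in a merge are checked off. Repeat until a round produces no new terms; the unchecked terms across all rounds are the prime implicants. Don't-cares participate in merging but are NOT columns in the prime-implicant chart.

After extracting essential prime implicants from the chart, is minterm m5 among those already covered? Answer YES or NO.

YES

[col 0] 00010*, 00011*, 00100*, 00101*, 00111*, 01010*, 01011*, 01110*, 10000*, 10001*, 10100*, 10101*, 10110*, 11001*, 11010*, 11100*, 11101*, 11111*
[col 1] -0100*, -0101*, -1010, 0-010*, 0-011*, 00-11, 0001-*, 001-1, 0010-*, 01-10, 0101-*, 1-001*, 1-100*, 1-101*, 10-00*, 10-01*, 1000-*, 101-0, 1010-*, 11-01*, 111-1, 1110-*
[col 2] -010-, 0-01-, 1--01, 1-10-, 10-0-
Prime implicants: -010-, -1010, 0-01-, 00-11, 001-1, 01-10, 1--01, 1-10-, 10-0-, 101-0, 111-1
PI chart (minterm → PIs covering it):
  2 | 0-01-  (sole → essential)
  3 | 0-01-,00-11
  4 | -010-  (sole → essential)
  5 | -010-,001-1
  7 | 00-11,001-1
  10 | -1010,0-01-,01-10
  11 | 0-01-  (sole → essential)
  14 | 01-10  (sole → essential)
  16 | 10-0-  (sole → essential)
  17 | 1--01,10-0-
  20 | -010-,1-10-,10-0-,101-0
  21 | -010-,1--01,1-10-,10-0-
  22 | 101-0  (sole → essential)
  25 | 1--01  (sole → essential)
  26 | -1010  (sole → essential)
  28 | 1-10-  (sole → essential)
  29 | 1--01,1-10-,111-1
  31 | 111-1  (sole → essential)
Essential prime implicants: -010-, -1010, 0-01-, 01-10, 1--01, 1-10-, 10-0-, 101-0, 111-1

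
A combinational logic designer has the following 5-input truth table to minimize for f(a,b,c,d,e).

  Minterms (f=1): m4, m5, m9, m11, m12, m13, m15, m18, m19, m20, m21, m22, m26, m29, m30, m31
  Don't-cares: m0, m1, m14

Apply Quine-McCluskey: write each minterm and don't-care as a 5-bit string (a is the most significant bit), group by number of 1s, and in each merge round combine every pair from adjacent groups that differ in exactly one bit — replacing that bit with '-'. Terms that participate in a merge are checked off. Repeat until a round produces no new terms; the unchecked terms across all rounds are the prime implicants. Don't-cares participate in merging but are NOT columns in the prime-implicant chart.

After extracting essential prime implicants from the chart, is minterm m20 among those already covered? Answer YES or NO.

NO

size-2^0 implicants → 00000(✓)  00001(✓)  00100(✓)  00101(✓)  01001(✓)  01011(✓)  01100(✓)  01101(✓)  01110(✓)  01111(✓)  10010(✓)  10011(✓)  10100(✓)  10101(✓)  10110(✓)  11010(✓)  11101(✓)  11110(✓)  11111(✓)
size-2^1 implicants → -0100(✓)  -0101(✓)  -1101(✓)  -1110(✓)  -1111(✓)  0-001(✓)  0-100(✓)  0-101(✓)  00-00(✓)  00-01(✓)  0000-(✓)  0010-(✓)  01-01(✓)  01-11(✓)  010-1(✓)  011-0(✓)  011-1(✓)  0110-(✓)  0111-(✓)  1-010(✓)  1-101(✓)  1-110(✓)  10-10(✓)  1001-  101-0  1010-(✓)  11-10(✓)  111-1(✓)  1111-(✓)
size-2^2 implicants → --101  -010-  -11-1  -111-  0--01  0-10-  00-0-  01--1  011--  1--10
Unchecked terms (primes): --101, -010-, -11-1, -111-, 0--01, 0-10-, 00-0-, 01--1, 011--, 1--10, 1001-, 101-0
Minterm coverage:
  m4 ⊆ -010-,0-10-,00-0-
  m5 ⊆ --101,-010-,0--01,0-10-,00-0-
  m9 ⊆ 0--01,01--1
  m11 ⊆ 01--1 [E]
  m12 ⊆ 0-10-,011--
  m13 ⊆ --101,-11-1,0--01,0-10-,01--1,011--
  m15 ⊆ -11-1,-111-,01--1,011--
  m18 ⊆ 1--10,1001-
  m19 ⊆ 1001- [E]
  m20 ⊆ -010-,101-0
  m21 ⊆ --101,-010-
  m22 ⊆ 1--10,101-0
  m26 ⊆ 1--10 [E]
  m29 ⊆ --101,-11-1
  m30 ⊆ -111-,1--10
  m31 ⊆ -11-1,-111-
E = {01--1, 1--10, 1001-}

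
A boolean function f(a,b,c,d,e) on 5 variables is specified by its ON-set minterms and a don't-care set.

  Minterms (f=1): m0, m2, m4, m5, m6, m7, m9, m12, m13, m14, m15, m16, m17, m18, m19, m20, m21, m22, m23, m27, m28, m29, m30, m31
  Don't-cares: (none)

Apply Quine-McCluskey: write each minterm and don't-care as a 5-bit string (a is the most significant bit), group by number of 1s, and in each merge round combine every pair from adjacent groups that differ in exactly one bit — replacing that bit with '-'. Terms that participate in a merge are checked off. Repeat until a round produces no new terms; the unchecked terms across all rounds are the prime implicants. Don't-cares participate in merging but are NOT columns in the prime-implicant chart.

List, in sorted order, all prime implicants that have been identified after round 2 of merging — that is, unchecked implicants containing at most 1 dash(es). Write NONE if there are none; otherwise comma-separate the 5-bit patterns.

size-2^0 implicants → 00000(✓)  00010(✓)  00100(✓)  00101(✓)  00110(✓)  00111(✓)  01001(✓)  01100(✓)  01101(✓)  01110(✓)  01111(✓)  10000(✓)  10001(✓)  10010(✓)  10011(✓)  10100(✓)  10101(✓)  10110(✓)  10111(✓)  11011(✓)  11100(✓)  11101(✓)  11110(✓)  11111(✓)
size-2^1 implicants → -0000(✓)  -0010(✓)  -0100(✓)  -0101(✓)  -0110(✓)  -0111(✓)  -1100(✓)  -1101(✓)  -1110(✓)  -1111(✓)  0-100(✓)  0-101(✓)  0-110(✓)  0-111(✓)  00-00(✓)  00-10(✓)  000-0(✓)  001-0(✓)  001-1(✓)  0010-(✓)  0011-(✓)  01-01  011-0(✓)  011-1(✓)  0110-(✓)  0111-(✓)  1-011(✓)  1-100(✓)  1-101(✓)  1-110(✓)  1-111(✓)  10-00(✓)  10-01(✓)  10-10(✓)  10-11(✓)  100-0(✓)  100-1(✓)  1000-(✓)  1001-(✓)  101-0(✓)  101-1(✓)  1010-(✓)  1011-(✓)  11-11(✓)  111-0(✓)  111-1(✓)  1110-(✓)  1111-(✓)
size-2^2 implicants → --100(✓)  --101(✓)  --110(✓)  --111(✓)  -0-00(✓)  -0-10(✓)  -00-0(✓)  -01-0(✓)  -01-1(✓)  -010-(✓)  -011-(✓)  -11-0(✓)  -11-1(✓)  -110-(✓)  -111-(✓)  0-1-0(✓)  0-1-1(✓)  0-10-(✓)  0-11-(✓)  00--0(✓)  001--(✓)  011--(✓)  1--11  1-1-0(✓)  1-1-1(✓)  1-10-(✓)  1-11-(✓)  10--0(✓)  10--1(✓)  10-0-(✓)  10-1-(✓)  100--(✓)  101--(✓)  111--(✓)
size-2^3 implicants → --1-0(✓)  --1-1(✓)  --10-(✓)  --11-(✓)  -0--0  -01--(✓)  -11--(✓)  0-1--(✓)  1-1--(✓)  10---
size-2^4 implicants → --1--
Unchecked terms (primes): --1--, -0--0, 01-01, 1--11, 10---

01-01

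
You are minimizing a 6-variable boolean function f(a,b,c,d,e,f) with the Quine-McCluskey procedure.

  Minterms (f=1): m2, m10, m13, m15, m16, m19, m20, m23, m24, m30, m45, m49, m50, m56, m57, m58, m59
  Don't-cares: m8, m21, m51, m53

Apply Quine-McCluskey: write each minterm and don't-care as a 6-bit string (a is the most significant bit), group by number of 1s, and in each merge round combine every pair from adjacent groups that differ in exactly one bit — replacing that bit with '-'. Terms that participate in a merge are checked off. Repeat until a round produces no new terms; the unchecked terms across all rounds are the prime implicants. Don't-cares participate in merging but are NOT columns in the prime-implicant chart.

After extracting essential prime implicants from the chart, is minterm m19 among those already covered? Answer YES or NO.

NO

[col 0] 000010*, 001000*, 001010*, 001101*, 001111*, 010000*, 010011*, 010100*, 010101*, 010111*, 011000*, 011110, 101101*, 110001*, 110010*, 110011*, 110101*, 111000*, 111001*, 111010*, 111011*
[col 1] -01101, -10011, -10101, -11000, 0-1000, 00-010, 0010-0, 0011-1, 01-000, 010-00, 010-11, 0101-1, 01010-, 11-001*, 11-010*, 11-011*, 110-01, 1100-1*, 11001-*, 1110-0*, 1110-1*, 11100-*, 11101-*
[col 2] 11-0-1, 11-01-, 1110--
Prime implicants: -01101, -10011, -10101, -11000, 0-1000, 00-010, 0010-0, 0011-1, 01-000, 010-00, 010-11, 0101-1, 01010-, 011110, 11-0-1, 11-01-, 110-01, 1110--
PI chart (minterm → PIs covering it):
  2 | 00-010  (sole → essential)
  10 | 00-010,0010-0
  13 | -01101,0011-1
  15 | 0011-1  (sole → essential)
  16 | 01-000,010-00
  19 | -10011,010-11
  20 | 010-00,01010-
  23 | 010-11,0101-1
  24 | -11000,0-1000,01-000
  30 | 011110  (sole → essential)
  45 | -01101  (sole → essential)
  49 | 11-0-1,110-01
  50 | 11-01-  (sole → essential)
  56 | -11000,1110--
  57 | 11-0-1,1110--
  58 | 11-01-,1110--
  59 | 11-0-1,11-01-,1110--
Essential prime implicants: -01101, 00-010, 0011-1, 011110, 11-01-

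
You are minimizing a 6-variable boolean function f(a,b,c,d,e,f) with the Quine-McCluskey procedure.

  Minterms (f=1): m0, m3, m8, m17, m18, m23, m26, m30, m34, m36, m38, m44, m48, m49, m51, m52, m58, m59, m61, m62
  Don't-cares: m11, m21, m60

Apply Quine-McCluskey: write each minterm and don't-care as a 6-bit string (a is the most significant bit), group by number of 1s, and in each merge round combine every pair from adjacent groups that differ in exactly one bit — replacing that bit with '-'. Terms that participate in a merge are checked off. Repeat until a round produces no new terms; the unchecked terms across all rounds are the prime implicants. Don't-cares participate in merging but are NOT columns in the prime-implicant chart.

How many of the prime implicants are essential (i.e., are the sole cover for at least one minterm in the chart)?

8

[col 0] 000000*, 000011*, 001000*, 001011*, 010001*, 010010*, 010101*, 010111*, 011010*, 011110*, 100010*, 100100*, 100110*, 101100*, 110000*, 110001*, 110011*, 110100*, 111010*, 111011*, 111100*, 111101*, 111110*
[col 1] -10001, -11010*, -11110*, 00-000, 00-011, 01-010, 010-01, 0101-1, 011-10*, 1-0100*, 1-1100*, 10-100*, 100-10, 1001-0, 11-011, 11-100*, 110-00, 1100-1, 11000-, 111-10*, 11101-, 1111-0, 11110-
[col 2] -11-10, 1--100
Prime implicants: -10001, -11-10, 00-000, 00-011, 01-010, 010-01, 0101-1, 1--100, 100-10, 1001-0, 11-011, 110-00, 1100-1, 11000-, 11101-, 1111-0, 11110-
PI chart (minterm → PIs covering it):
  0 | 00-000  (sole → essential)
  3 | 00-011  (sole → essential)
  8 | 00-000  (sole → essential)
  17 | -10001,010-01
  18 | 01-010  (sole → essential)
  23 | 0101-1  (sole → essential)
  26 | -11-10,01-010
  30 | -11-10  (sole → essential)
  34 | 100-10  (sole → essential)
  36 | 1--100,1001-0
  38 | 100-10,1001-0
  44 | 1--100  (sole → essential)
  48 | 110-00,11000-
  49 | -10001,1100-1,11000-
  51 | 11-011,1100-1
  52 | 1--100,110-00
  58 | -11-10,11101-
  59 | 11-011,11101-
  61 | 11110-  (sole → essential)
  62 | -11-10,1111-0
Essential prime implicants: -11-10, 00-000, 00-011, 01-010, 0101-1, 1--100, 100-10, 11110-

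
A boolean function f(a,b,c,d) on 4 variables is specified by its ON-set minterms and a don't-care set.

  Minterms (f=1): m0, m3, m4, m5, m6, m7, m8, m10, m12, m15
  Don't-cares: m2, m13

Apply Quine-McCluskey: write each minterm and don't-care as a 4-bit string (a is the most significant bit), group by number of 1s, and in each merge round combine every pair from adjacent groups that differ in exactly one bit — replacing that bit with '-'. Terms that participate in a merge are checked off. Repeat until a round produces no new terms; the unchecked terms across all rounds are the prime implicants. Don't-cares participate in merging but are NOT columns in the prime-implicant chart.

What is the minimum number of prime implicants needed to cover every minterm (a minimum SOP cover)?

[col 0] 0000*, 0010*, 0011*, 0100*, 0101*, 0110*, 0111*, 1000*, 1010*, 1100*, 1101*, 1111*
[col 1] -000*, -010*, -100*, -101*, -111*, 0-00*, 0-10*, 0-11*, 00-0*, 001-*, 01-0*, 01-1*, 010-*, 011-*, 1-00*, 10-0*, 11-1*, 110-*
[col 2] --00, -0-0, -1-1, -10-, 0--0, 0-1-, 01--
Prime implicants: --00, -0-0, -1-1, -10-, 0--0, 0-1-, 01--
PI chart (minterm → PIs covering it):
  0 | --00,-0-0,0--0
  3 | 0-1-  (sole → essential)
  4 | --00,-10-,0--0,01--
  5 | -1-1,-10-,01--
  6 | 0--0,0-1-,01--
  7 | -1-1,0-1-,01--
  8 | --00,-0-0
  10 | -0-0  (sole → essential)
  12 | --00,-10-
  15 | -1-1  (sole → essential)
Essential prime implicants: -0-0, -1-1, 0-1-
Petrick residual → --00
Minimum SOP uses 4 PIs: c'd' + b'd' + bd + a'c

4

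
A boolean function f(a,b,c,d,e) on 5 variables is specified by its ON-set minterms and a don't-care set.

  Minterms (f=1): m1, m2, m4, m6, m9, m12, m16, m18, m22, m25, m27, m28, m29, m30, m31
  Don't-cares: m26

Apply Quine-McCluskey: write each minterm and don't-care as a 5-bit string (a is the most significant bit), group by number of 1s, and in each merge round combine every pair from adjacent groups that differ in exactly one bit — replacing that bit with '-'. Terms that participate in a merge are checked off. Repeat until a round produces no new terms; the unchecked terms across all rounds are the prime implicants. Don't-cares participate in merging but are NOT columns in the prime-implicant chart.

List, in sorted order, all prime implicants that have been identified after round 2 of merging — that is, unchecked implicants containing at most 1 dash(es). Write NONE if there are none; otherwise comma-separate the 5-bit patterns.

size-2^0 implicants → 00001(✓)  00010(✓)  00100(✓)  00110(✓)  01001(✓)  01100(✓)  10000(✓)  10010(✓)  10110(✓)  11001(✓)  11010(✓)  11011(✓)  11100(✓)  11101(✓)  11110(✓)  11111(✓)
size-2^1 implicants → -0010(✓)  -0110(✓)  -1001  -1100  0-001  0-100  00-10(✓)  001-0  1-010(✓)  1-110(✓)  10-10(✓)  100-0  11-01(✓)  11-10(✓)  11-11(✓)  110-1(✓)  1101-(✓)  111-0(✓)  111-1(✓)  1110-(✓)  1111-(✓)
size-2^2 implicants → -0-10  1--10  11--1  11-1-  111--
Unchecked terms (primes): -0-10, -1001, -1100, 0-001, 0-100, 001-0, 1--10, 100-0, 11--1, 11-1-, 111--

-1001, -1100, 0-001, 0-100, 001-0, 100-0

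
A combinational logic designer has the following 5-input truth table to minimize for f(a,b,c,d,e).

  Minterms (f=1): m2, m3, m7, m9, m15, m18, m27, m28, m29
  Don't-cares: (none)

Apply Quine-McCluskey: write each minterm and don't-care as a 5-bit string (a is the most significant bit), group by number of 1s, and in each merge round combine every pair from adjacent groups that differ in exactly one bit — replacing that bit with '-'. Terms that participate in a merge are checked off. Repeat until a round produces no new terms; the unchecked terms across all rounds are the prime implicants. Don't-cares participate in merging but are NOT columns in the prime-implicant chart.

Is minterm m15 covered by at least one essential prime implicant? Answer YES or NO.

YES

[col 0] 00010*, 00011*, 00111*, 01001, 01111*, 10010*, 11011, 11100*, 11101*
[col 1] -0010, 0-111, 00-11, 0001-, 1110-
Prime implicants: -0010, 0-111, 00-11, 0001-, 01001, 11011, 1110-
PI chart (minterm → PIs covering it):
  2 | -0010,0001-
  3 | 00-11,0001-
  7 | 0-111,00-11
  9 | 01001  (sole → essential)
  15 | 0-111  (sole → essential)
  18 | -0010  (sole → essential)
  27 | 11011  (sole → essential)
  28 | 1110-  (sole → essential)
  29 | 1110-  (sole → essential)
Essential prime implicants: -0010, 0-111, 01001, 11011, 1110-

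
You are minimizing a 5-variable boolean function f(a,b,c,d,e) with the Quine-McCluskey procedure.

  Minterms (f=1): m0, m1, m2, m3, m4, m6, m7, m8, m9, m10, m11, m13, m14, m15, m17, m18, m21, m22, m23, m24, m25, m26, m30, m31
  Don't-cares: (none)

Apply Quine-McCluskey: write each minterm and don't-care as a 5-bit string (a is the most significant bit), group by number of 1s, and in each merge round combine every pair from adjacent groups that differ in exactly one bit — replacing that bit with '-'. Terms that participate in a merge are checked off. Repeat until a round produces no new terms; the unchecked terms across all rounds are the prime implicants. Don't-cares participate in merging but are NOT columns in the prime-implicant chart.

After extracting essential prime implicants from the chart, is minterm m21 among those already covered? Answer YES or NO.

NO

Round 0: 00000✓ 00001✓ 00010✓ 00011✓ 00100✓ 00110✓ 00111✓ 01000✓ 01001✓ 01010✓ 01011✓ 01101✓ 01110✓ 01111✓ 10001✓ 10010✓ 10101✓ 10110✓ 10111✓ 11000✓ 11001✓ 11010✓ 11110✓ 11111✓
Round 1: -0001✓ -0010✓ -0110✓ -0111✓ -1000✓ -1001✓ -1010✓ -1110✓ -1111✓ 0-000✓ 0-001✓ 0-010✓ 0-011✓ 0-110✓ 0-111✓ 00-00✓ 00-10✓ 00-11✓ 000-0✓ 000-1✓ 0000-✓ 0001-✓ 001-0✓ 0011-✓ 01-01✓ 01-10✓ 01-11✓ 010-0✓ 010-1✓ 0100-✓ 0101-✓ 011-1✓ 0111-✓ 1-001✓ 1-010✓ 1-110✓ 1-111✓ 10-01 10-10✓ 101-1 1011-✓ 11-10✓ 110-0✓ 1100-✓ 1111-✓
Round 2: --001 --010✓ --110✓ --111✓ -0-10✓ -011-✓ -1-10✓ -10-0 -100- -111-✓ 0--10✓ 0--11✓ 0-0-0✓ 0-0-1✓ 0-00-✓ 0-01-✓ 0-11-✓ 00--0 00-1-✓ 000--✓ 01--1 01-1-✓ 010--✓ 1--10✓ 1-11-✓
Round 3: ---10 --11- 0--1- 0-0--
PIs = {---10, --001, --11-, -10-0, -100-, 0--1-, 0-0--, 00--0, 01--1, 10-01, 101-1}
Coverage chart:
  m0: 0-0--,00--0
  m1: --001,0-0--
  m2: ---10,0--1-,0-0--,00--0
  m3: 0--1-,0-0--
  m4: 00--0 ←essential
  m6: ---10,--11-,0--1-,00--0
  m7: --11-,0--1-
  m8: -10-0,-100-,0-0--
  m9: --001,-100-,0-0--,01--1
  m10: ---10,-10-0,0--1-,0-0--
  m11: 0--1-,0-0--,01--1
  m13: 01--1 ←essential
  m14: ---10,--11-,0--1-
  m15: --11-,0--1-,01--1
  m17: --001,10-01
  m18: ---10 ←essential
  m21: 10-01,101-1
  m22: ---10,--11-
  m23: --11-,101-1
  m24: -10-0,-100-
  m25: --001,-100-
  m26: ---10,-10-0
  m30: ---10,--11-
  m31: --11- ←essential
Essential: ---10, --11-, 00--0, 01--1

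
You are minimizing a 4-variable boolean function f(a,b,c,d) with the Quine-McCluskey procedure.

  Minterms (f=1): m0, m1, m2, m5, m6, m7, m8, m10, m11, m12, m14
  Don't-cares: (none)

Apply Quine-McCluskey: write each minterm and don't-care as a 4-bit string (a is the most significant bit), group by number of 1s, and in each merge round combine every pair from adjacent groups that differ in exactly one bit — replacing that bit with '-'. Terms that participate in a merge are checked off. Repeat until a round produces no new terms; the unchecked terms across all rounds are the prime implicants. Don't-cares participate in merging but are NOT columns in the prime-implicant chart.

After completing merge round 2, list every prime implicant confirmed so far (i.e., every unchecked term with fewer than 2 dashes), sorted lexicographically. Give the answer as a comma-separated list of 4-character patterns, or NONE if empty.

[col 0] 0000*, 0001*, 0010*, 0101*, 0110*, 0111*, 1000*, 1010*, 1011*, 1100*, 1110*
[col 1] -000*, -010*, -110*, 0-01, 0-10*, 00-0*, 000-, 01-1, 011-, 1-00*, 1-10*, 10-0*, 101-, 11-0*
[col 2] --10, -0-0, 1--0
Prime implicants: --10, -0-0, 0-01, 000-, 01-1, 011-, 1--0, 101-

0-01, 000-, 01-1, 011-, 101-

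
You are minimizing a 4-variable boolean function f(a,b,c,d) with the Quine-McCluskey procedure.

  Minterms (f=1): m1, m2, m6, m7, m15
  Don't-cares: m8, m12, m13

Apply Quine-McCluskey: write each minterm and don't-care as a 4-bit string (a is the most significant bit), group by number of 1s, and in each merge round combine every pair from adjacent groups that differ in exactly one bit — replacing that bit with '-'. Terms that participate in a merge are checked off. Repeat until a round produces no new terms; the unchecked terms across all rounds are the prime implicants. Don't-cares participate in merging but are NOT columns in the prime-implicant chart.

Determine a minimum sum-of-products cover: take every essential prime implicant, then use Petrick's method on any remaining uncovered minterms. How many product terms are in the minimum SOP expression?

[col 0] 0001, 0010*, 0110*, 0111*, 1000*, 1100*, 1101*, 1111*
[col 1] -111, 0-10, 011-, 1-00, 11-1, 110-
Prime implicants: -111, 0-10, 0001, 011-, 1-00, 11-1, 110-
PI chart (minterm → PIs covering it):
  1 | 0001  (sole → essential)
  2 | 0-10  (sole → essential)
  6 | 0-10,011-
  7 | -111,011-
  15 | -111,11-1
Essential prime implicants: 0-10, 0001
Petrick residual → -111
Minimum SOP uses 3 PIs: bcd + a'cd' + a'b'c'd

3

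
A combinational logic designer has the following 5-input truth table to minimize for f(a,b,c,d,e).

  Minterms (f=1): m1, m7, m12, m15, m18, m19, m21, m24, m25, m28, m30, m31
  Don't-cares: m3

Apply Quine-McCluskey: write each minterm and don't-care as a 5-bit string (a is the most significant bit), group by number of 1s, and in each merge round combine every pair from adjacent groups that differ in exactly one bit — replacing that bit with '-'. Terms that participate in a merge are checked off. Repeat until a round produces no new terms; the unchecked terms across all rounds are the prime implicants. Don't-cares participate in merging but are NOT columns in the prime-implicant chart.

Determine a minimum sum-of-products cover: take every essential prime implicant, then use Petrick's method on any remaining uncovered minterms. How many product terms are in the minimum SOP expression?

[col 0] 00001*, 00011*, 00111*, 01100*, 01111*, 10010*, 10011*, 10101, 11000*, 11001*, 11100*, 11110*, 11111*
[col 1] -0011, -1100, -1111, 0-111, 00-11, 000-1, 1001-, 11-00, 1100-, 111-0, 1111-
Prime implicants: -0011, -1100, -1111, 0-111, 00-11, 000-1, 1001-, 10101, 11-00, 1100-, 111-0, 1111-
PI chart (minterm → PIs covering it):
  1 | 000-1  (sole → essential)
  7 | 0-111,00-11
  12 | -1100  (sole → essential)
  15 | -1111,0-111
  18 | 1001-  (sole → essential)
  19 | -0011,1001-
  21 | 10101  (sole → essential)
  24 | 11-00,1100-
  25 | 1100-  (sole → essential)
  28 | -1100,11-00,111-0
  30 | 111-0,1111-
  31 | -1111,1111-
Essential prime implicants: -1100, 000-1, 1001-, 10101, 1100-
Petrick residual → 0-111, 1111-
Minimum SOP uses 7 PIs: bcd'e' + a'cde + a'b'c'e + ab'c'd + ab'cd'e + abc'd' + abcd

7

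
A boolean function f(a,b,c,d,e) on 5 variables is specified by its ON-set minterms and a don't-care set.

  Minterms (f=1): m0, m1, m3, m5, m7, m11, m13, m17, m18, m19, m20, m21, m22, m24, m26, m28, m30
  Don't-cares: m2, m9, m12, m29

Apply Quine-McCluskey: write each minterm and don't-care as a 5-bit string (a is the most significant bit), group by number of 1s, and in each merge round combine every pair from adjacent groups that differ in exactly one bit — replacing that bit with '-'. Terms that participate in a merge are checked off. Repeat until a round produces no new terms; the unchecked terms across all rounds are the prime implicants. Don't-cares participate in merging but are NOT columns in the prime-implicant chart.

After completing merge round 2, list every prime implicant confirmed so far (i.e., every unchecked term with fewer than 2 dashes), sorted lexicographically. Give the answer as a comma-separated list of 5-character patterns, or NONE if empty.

NONE

[col 0] 00000*, 00001*, 00010*, 00011*, 00101*, 00111*, 01001*, 01011*, 01100*, 01101*, 10001*, 10010*, 10011*, 10100*, 10101*, 10110*, 11000*, 11010*, 11100*, 11101*, 11110*
[col 1] -0001*, -0010*, -0011*, -0101*, -1100*, -1101*, 0-001*, 0-011*, 0-101*, 00-01*, 00-11*, 000-0*, 000-1*, 0000-*, 0001-*, 001-1*, 01-01*, 010-1*, 0110-*, 1-010*, 1-100*, 1-101*, 1-110*, 10-01*, 10-10*, 100-1*, 1001-*, 101-0*, 1010-*, 11-00*, 11-10*, 110-0*, 111-0*, 1110-*
[col 2] --101, -0-01, -00-1, -001-, -110-, 0--01, 0-0-1, 00--1, 000--, 1--10, 1-1-0, 1-10-, 11--0
Prime implicants: --101, -0-01, -00-1, -001-, -110-, 0--01, 0-0-1, 00--1, 000--, 1--10, 1-1-0, 1-10-, 11--0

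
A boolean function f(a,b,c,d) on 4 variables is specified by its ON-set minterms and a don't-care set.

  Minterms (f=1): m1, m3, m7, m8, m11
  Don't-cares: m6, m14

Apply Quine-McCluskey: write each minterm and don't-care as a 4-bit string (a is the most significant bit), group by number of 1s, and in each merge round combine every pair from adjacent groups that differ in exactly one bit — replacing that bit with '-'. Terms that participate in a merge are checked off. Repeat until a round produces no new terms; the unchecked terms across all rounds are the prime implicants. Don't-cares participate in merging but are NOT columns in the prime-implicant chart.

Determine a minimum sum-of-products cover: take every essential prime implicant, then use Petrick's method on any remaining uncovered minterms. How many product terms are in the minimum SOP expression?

4

Round 0: 0001✓ 0011✓ 0110✓ 0111✓ 1000 1011✓ 1110✓
Round 1: -011 -110 0-11 00-1 011-
PIs = {-011, -110, 0-11, 00-1, 011-, 1000}
Coverage chart:
  m1: 00-1 ←essential
  m3: -011,0-11,00-1
  m7: 0-11,011-
  m8: 1000 ←essential
  m11: -011 ←essential
Essential: -011, 00-1, 1000
Petrick residual → 0-11
Min cover (4 terms): b'cd + a'cd + a'b'd + ab'c'd'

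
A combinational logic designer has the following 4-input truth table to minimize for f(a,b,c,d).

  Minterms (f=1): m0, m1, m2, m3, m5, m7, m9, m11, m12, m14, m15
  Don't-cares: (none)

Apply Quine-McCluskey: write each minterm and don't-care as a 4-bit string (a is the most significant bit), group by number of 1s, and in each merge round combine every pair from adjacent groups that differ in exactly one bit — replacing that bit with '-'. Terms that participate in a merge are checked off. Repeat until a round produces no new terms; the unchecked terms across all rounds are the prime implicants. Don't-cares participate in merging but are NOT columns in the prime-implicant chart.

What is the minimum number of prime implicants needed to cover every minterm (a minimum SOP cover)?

5

size-2^0 implicants → 0000(✓)  0001(✓)  0010(✓)  0011(✓)  0101(✓)  0111(✓)  1001(✓)  1011(✓)  1100(✓)  1110(✓)  1111(✓)
size-2^1 implicants → -001(✓)  -011(✓)  -111(✓)  0-01(✓)  0-11(✓)  00-0(✓)  00-1(✓)  000-(✓)  001-(✓)  01-1(✓)  1-11(✓)  10-1(✓)  11-0  111-
size-2^2 implicants → --11  -0-1  0--1  00--
Unchecked terms (primes): --11, -0-1, 0--1, 00--, 11-0, 111-
Minterm coverage:
  m0 ⊆ 00-- [E]
  m1 ⊆ -0-1,0--1,00--
  m2 ⊆ 00-- [E]
  m3 ⊆ --11,-0-1,0--1,00--
  m5 ⊆ 0--1 [E]
  m7 ⊆ --11,0--1
  m9 ⊆ -0-1 [E]
  m11 ⊆ --11,-0-1
  m12 ⊆ 11-0 [E]
  m14 ⊆ 11-0,111-
  m15 ⊆ --11,111-
E = {-0-1, 0--1, 00--, 11-0}
Petrick residual → --11
Cover = cd + b'd + a'd + a'b' + abd'  |cover|=5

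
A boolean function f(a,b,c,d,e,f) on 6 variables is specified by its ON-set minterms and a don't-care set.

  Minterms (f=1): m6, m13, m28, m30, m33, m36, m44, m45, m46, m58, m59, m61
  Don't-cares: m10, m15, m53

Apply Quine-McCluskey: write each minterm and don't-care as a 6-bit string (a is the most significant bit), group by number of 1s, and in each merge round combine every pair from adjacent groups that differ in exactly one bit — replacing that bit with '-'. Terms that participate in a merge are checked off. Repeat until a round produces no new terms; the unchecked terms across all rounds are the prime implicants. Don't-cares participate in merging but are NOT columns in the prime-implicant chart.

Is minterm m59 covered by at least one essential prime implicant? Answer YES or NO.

YES

[col 0] 000110, 001010, 001101*, 001111*, 011100*, 011110*, 100001, 100100*, 101100*, 101101*, 101110*, 110101*, 111010*, 111011*, 111101*
[col 1] -01101, 0011-1, 0111-0, 1-1101, 10-100, 1011-0, 10110-, 11-101, 11101-
Prime implicants: -01101, 000110, 001010, 0011-1, 0111-0, 1-1101, 10-100, 100001, 1011-0, 10110-, 11-101, 11101-
PI chart (minterm → PIs covering it):
  6 | 000110  (sole → essential)
  13 | -01101,0011-1
  28 | 0111-0  (sole → essential)
  30 | 0111-0  (sole → essential)
  33 | 100001  (sole → essential)
  36 | 10-100  (sole → essential)
  44 | 10-100,1011-0,10110-
  45 | -01101,1-1101,10110-
  46 | 1011-0  (sole → essential)
  58 | 11101-  (sole → essential)
  59 | 11101-  (sole → essential)
  61 | 1-1101,11-101
Essential prime implicants: 000110, 0111-0, 10-100, 100001, 1011-0, 11101-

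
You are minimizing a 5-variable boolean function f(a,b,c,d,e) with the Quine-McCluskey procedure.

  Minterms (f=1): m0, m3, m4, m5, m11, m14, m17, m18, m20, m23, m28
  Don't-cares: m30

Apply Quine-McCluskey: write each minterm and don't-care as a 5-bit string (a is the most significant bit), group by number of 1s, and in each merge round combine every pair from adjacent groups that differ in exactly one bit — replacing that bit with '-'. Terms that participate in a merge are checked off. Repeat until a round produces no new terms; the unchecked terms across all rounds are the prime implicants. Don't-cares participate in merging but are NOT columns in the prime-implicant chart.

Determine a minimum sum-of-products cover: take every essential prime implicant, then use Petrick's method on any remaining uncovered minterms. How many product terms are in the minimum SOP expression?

8

Round 0: 00000✓ 00011✓ 00100✓ 00101✓ 01011✓ 01110✓ 10001 10010 10100✓ 10111 11100✓ 11110✓
Round 1: -0100 -1110 0-011 00-00 0010- 1-100 111-0
PIs = {-0100, -1110, 0-011, 00-00, 0010-, 1-100, 10001, 10010, 10111, 111-0}
Coverage chart:
  m0: 00-00 ←essential
  m3: 0-011 ←essential
  m4: -0100,00-00,0010-
  m5: 0010- ←essential
  m11: 0-011 ←essential
  m14: -1110 ←essential
  m17: 10001 ←essential
  m18: 10010 ←essential
  m20: -0100,1-100
  m23: 10111 ←essential
  m28: 1-100,111-0
Essential: -1110, 0-011, 00-00, 0010-, 10001, 10010, 10111
Petrick residual → 1-100
Min cover (8 terms): bcde' + a'c'de + a'b'd'e' + a'b'cd' + acd'e' + ab'c'd'e + ab'c'de' + ab'cde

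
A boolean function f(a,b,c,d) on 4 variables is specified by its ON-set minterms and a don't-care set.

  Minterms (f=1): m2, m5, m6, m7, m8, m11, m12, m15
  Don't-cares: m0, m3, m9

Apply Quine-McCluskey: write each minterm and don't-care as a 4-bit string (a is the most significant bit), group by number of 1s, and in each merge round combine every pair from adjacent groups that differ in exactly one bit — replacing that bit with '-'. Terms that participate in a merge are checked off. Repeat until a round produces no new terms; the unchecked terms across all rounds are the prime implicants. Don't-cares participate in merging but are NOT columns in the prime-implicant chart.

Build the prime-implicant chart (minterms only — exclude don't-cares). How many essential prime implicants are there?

4

size-2^0 implicants → 0000(✓)  0010(✓)  0011(✓)  0101(✓)  0110(✓)  0111(✓)  1000(✓)  1001(✓)  1011(✓)  1100(✓)  1111(✓)
size-2^1 implicants → -000  -011(✓)  -111(✓)  0-10(✓)  0-11(✓)  00-0  001-(✓)  01-1  011-(✓)  1-00  1-11(✓)  10-1  100-
size-2^2 implicants → --11  0-1-
Unchecked terms (primes): --11, -000, 0-1-, 00-0, 01-1, 1-00, 10-1, 100-
Minterm coverage:
  m2 ⊆ 0-1-,00-0
  m5 ⊆ 01-1 [E]
  m6 ⊆ 0-1- [E]
  m7 ⊆ --11,0-1-,01-1
  m8 ⊆ -000,1-00,100-
  m11 ⊆ --11,10-1
  m12 ⊆ 1-00 [E]
  m15 ⊆ --11 [E]
E = {--11, 0-1-, 01-1, 1-00}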